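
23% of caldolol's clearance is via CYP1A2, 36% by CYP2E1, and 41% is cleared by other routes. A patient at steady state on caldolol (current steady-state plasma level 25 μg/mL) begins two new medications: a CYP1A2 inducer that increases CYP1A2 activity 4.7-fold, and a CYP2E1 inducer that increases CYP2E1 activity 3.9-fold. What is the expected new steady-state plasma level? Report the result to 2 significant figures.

8.6 μg/mL

CYP1A2: 0.23 × 4.7 = 1.081
CYP2E1: 0.36 × 3.9 = 1.404
Other: 0.41 (unchanged)
CL_new/CL_old = 1.081 + 1.404 + 0.41 = 2.895.
Dividing the baseline by the relative clearance: 25 / 2.895 = 8.6 μg/mL.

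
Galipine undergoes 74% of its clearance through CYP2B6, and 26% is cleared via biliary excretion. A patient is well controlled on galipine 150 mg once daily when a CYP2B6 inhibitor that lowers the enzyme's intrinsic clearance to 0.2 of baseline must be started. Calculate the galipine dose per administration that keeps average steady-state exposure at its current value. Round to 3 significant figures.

61.2 mg

The CYP2B6 pathway (74% of clearance) falls to 0.2× activity: 0.74 × 0.2 = 0.148.
Non-CYP routes (26%) are unchanged.
New clearance relative to baseline: 0.148 + 0.26 = 0.408.
To maintain the same steady-state level, dose must scale with clearance: new dose = 150 × 0.408 = 61.2 mg.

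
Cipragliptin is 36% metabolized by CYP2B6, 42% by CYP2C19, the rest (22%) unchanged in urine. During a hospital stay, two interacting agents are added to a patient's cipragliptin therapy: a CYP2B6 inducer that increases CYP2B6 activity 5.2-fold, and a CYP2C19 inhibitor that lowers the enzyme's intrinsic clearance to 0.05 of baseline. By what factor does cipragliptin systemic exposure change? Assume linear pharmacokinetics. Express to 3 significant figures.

0.473

CYP2B6: 0.36 × 5.2 = 1.872
CYP2C19: 0.42 × 0.05 = 0.021
Other: 0.22 (unchanged)
CL_new/CL_old = 1.872 + 0.021 + 0.22 = 2.113.
Systemic exposure ∝ 1/CL: fold-change = 1 / 2.113 = 0.473.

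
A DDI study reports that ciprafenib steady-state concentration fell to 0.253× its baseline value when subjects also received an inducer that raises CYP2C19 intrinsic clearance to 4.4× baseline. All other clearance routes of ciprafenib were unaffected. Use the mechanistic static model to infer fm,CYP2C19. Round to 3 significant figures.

0.868

Call the CYP2C19 fraction fm. After the interaction, CL_new/CL_old = fm × 4.4 + (1 − fm).
Steady-state concentration ratio = 1 / (new CL fraction), so new CL fraction = 1 / 0.253 = 3.953.
fm × 4.4 + 1 − fm = 3.953  ⇒  fm × (4.4 − 1) = 2.953  ⇒  fm = 0.868.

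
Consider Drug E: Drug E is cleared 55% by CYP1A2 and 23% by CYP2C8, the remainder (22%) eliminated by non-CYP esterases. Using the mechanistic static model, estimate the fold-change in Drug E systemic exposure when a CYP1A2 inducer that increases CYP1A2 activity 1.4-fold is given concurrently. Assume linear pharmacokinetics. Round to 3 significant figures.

0.820

The CYP1A2 pathway (55% of clearance) is boosted to 1.4× activity: 0.55 × 1.4 = 0.77.
CYP2C8 (23%) and the residual 22% are unaffected.
New clearance relative to baseline: 0.77 + 0.23 + 0.22 = 1.22.
Since systemic exposure ∝ 1/CL, the ratio is 1 / 1.22 = 0.820.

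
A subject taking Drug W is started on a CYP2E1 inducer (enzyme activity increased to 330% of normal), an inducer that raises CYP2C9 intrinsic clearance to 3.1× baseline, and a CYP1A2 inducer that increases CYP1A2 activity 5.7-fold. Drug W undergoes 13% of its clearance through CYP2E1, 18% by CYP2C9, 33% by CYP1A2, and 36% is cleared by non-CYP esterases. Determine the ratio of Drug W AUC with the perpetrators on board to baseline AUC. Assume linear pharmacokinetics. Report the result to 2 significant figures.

0.31

The CYP2E1 pathway (13% of clearance) is boosted to 3.3× activity: 0.13 × 3.3 = 0.429.
The CYP2C9 pathway (18% of clearance) increases to 3.1× activity: 0.18 × 3.1 = 0.558.
The CYP1A2 pathway (33% of clearance) rises to 5.7× activity: 0.33 × 5.7 = 1.881.
Non-CYP routes (36%) are unchanged.
Relative clearance = 0.429 + 0.558 + 1.881 + 0.36 = 3.228.
Because AUC varies inversely with clearance, the combined effect is 1 / 3.228 = 0.31.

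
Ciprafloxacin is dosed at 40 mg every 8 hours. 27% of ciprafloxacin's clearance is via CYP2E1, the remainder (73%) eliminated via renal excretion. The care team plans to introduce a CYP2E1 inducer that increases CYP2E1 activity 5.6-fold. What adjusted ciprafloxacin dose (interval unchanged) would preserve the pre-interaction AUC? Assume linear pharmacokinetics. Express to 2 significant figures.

CYP2E1: 0.27 × 5.6 = 1.512
Other: 0.73 (unchanged)
Relative clearance = 1.512 + 0.73 = 2.242.
To maintain the same steady-state level, dose must scale with clearance: new dose = 40 × 2.242 = 90 mg.

90 mg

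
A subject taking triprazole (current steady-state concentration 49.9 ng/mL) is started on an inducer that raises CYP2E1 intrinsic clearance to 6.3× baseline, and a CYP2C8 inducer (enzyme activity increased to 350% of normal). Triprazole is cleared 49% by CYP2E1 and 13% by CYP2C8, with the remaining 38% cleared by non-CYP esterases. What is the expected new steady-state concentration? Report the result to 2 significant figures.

13 ng/mL

The CYP2E1 pathway (49% of clearance) is boosted to 6.3× activity: 0.49 × 6.3 = 3.087.
The CYP2C8 pathway (13% of clearance) rises to 3.5× activity: 0.13 × 3.5 = 0.455.
The remaining 38% of clearance is unaffected.
CL_new/CL_old = 3.087 + 0.455 + 0.38 = 3.922.
Steady-state concentration ∝ 1/CL: new value = 49.9 / 3.922 = 13 ng/mL.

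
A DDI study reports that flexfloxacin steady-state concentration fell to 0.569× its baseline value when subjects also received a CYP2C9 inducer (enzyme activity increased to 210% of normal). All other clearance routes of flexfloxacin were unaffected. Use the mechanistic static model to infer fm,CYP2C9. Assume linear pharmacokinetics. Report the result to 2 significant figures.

CL'/CL = 1 / 0.569 = 1.757
2.1·fm + (1 − fm) = 1.757
fm = (1.757 − 1) / (2.1 − 1) = 0.69

0.69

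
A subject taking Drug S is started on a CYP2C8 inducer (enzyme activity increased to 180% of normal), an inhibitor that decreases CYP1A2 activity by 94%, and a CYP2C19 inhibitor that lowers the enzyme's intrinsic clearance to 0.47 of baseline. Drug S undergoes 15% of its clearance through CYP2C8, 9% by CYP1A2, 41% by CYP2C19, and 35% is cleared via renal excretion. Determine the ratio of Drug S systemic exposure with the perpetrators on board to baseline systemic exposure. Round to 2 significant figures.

1.2

The CYP2C8 pathway (15% of clearance) increases to 1.8× activity: 0.15 × 1.8 = 0.27.
The CYP1A2 pathway (9% of clearance) drops to 0.06× activity: 0.09 × 0.06 = 0.0054.
The CYP2C19 pathway (41% of clearance) falls to 0.47× activity: 0.41 × 0.47 = 0.1927.
Non-CYP routes (35%) are unchanged.
New clearance relative to baseline: 0.27 + 0.0054 + 0.1927 + 0.35 = 0.8181.
Because systemic exposure varies inversely with clearance, the combined effect is 1 / 0.8181 = 1.2.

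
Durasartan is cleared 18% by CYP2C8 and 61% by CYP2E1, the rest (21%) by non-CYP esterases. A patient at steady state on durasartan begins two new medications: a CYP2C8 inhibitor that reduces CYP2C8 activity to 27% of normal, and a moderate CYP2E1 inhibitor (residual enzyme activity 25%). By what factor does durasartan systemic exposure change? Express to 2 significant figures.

CYP2C8: 0.18 × 0.27 = 0.0486
CYP2E1: 0.61 × 0.25 = 0.1525
Other: 0.21 (unchanged)
New clearance relative to baseline: 0.0486 + 0.1525 + 0.21 = 0.4111.
Net systemic exposure ratio = 1 / 0.4111 = 2.4.

2.4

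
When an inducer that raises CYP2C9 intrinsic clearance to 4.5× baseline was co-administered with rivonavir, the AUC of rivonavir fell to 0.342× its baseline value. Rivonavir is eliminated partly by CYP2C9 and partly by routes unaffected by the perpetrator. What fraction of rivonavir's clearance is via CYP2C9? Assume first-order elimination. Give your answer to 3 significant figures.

0.550

Write x for the fraction cleared via CYP2C9. The observed AUC change means clearance rose to 1/0.342 = 2.924 of baseline.
Setting x·4.5 + (1 − x) = 2.924 and solving: x = (2.924 − 1)/(4.5 − 1) = 0.550.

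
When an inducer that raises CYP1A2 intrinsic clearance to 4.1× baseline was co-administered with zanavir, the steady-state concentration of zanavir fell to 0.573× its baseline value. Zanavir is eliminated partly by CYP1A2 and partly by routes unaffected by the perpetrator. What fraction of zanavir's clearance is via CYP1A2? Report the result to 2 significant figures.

0.24

CL'/CL = 1 / 0.573 = 1.745
4.1·fm + (1 − fm) = 1.745
fm = (1.745 − 1) / (4.1 − 1) = 0.24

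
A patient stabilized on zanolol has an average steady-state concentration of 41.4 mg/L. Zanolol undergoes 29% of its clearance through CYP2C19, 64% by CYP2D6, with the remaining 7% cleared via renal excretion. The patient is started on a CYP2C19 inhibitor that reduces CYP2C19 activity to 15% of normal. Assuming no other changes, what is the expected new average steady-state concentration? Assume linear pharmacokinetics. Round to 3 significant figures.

The CYP2C19 pathway (29% of clearance) is reduced to 0.15× activity: 0.29 × 0.15 = 0.0435.
CYP2D6 (64%) and the residual 7% are unaffected.
CL_new/CL_old = 0.0435 + 0.64 + 0.07 = 0.7535.
Average steady-state concentration ∝ 1/CL, so new value = 41.4 / 0.7535 = 54.9 mg/L.

54.9 mg/L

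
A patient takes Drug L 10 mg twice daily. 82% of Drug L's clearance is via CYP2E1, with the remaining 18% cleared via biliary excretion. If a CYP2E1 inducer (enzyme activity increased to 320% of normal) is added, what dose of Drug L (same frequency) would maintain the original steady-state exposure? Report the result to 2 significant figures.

28 mg

CYP2E1: 0.82 × 3.2 = 2.624
Other: 0.18 (unchanged)
New clearance relative to baseline: 2.624 + 0.18 = 2.804.
Exposure is unchanged when dose changes in proportion to clearance. New dose = 10 mg × 2.804 = 28 mg.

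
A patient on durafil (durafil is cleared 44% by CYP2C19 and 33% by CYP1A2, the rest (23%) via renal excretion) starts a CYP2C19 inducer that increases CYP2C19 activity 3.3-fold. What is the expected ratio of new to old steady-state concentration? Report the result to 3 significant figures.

0.497

The CYP2C19 pathway (44% of clearance) increases to 3.3× activity: 0.44 × 3.3 = 1.452.
CYP1A2 (33%) and the residual 23% are unaffected.
New clearance relative to baseline: 1.452 + 0.33 + 0.23 = 2.012.
Steady-state concentration is inversely proportional to clearance, so the fold-change is 1 / 2.012 = 0.497.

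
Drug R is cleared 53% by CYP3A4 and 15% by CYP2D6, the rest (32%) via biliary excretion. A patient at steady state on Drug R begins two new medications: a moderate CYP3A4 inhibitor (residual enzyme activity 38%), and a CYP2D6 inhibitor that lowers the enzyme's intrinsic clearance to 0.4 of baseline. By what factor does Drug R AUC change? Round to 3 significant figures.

CYP3A4: 0.53 × 0.38 = 0.2014
CYP2D6: 0.15 × 0.4 = 0.06
Other: 0.32 (unchanged)
CL_new/CL_old = 0.2014 + 0.06 + 0.32 = 0.5814.
Because AUC varies inversely with clearance, the combined effect is 1 / 0.5814 = 1.72.

1.72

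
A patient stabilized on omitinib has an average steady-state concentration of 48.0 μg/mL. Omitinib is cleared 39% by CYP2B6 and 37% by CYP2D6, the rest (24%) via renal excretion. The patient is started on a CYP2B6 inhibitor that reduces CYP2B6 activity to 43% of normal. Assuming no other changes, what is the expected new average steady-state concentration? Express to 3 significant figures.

CYP2B6: 0.39 × 0.43 = 0.1677
CYP2D6: 0.37 (unchanged)
Other: 0.24 (unchanged)
New clearance relative to baseline: 0.1677 + 0.37 + 0.24 = 0.7777.
New average steady-state concentration = baseline ÷ relative clearance = 48.0 / 0.7777 = 61.7 μg/mL.

61.7 μg/mL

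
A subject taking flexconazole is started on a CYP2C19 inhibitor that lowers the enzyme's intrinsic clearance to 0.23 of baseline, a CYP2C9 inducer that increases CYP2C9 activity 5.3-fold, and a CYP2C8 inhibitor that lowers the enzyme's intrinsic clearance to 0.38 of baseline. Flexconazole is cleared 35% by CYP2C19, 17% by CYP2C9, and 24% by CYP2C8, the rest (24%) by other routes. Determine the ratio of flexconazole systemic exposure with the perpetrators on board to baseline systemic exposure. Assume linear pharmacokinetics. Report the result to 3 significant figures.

CYP2C19: 0.35 × 0.23 = 0.0805
CYP2C9: 0.17 × 5.3 = 0.901
CYP2C8: 0.24 × 0.38 = 0.0912
Other: 0.24 (unchanged)
Relative clearance = 0.0805 + 0.901 + 0.0912 + 0.24 = 1.3127.
Net systemic exposure ratio = 1 / 1.3127 = 0.762.

0.762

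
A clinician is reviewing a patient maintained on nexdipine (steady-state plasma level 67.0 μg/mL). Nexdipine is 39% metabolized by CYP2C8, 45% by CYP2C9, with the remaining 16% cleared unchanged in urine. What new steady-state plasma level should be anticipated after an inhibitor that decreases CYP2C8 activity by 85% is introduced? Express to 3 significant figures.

The CYP2C8 pathway (39% of clearance) falls to 0.15× activity: 0.39 × 0.15 = 0.0585.
CYP2C9 (45%) and the residual 16% are unaffected.
Relative clearance = 0.0585 + 0.45 + 0.16 = 0.6685.
New steady-state plasma level = baseline ÷ relative clearance = 67.0 / 0.6685 = 100 μg/mL.

100 μg/mL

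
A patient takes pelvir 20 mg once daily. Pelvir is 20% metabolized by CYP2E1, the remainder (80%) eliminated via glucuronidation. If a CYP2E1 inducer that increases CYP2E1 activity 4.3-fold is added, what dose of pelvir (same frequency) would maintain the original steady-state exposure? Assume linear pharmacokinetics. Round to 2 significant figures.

The CYP2E1 pathway (20% of clearance) rises to 4.3× activity: 0.2 × 4.3 = 0.86.
The remaining 80% of clearance is unaffected.
Relative clearance = 0.86 + 0.8 = 1.66.
Css,avg = (dose rate)/CL, so holding Css fixed requires dose ∝ CL: 20 × 1.66 = 33 mg.

33 mg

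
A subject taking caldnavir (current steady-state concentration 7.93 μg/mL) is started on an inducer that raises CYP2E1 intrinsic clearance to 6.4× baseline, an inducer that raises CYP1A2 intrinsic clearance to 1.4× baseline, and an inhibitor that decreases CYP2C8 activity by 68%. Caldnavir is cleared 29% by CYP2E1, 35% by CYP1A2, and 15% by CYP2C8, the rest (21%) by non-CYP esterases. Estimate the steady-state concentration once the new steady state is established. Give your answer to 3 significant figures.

3.05 μg/mL

CYP2E1: 0.29 × 6.4 = 1.856
CYP1A2: 0.35 × 1.4 = 0.49
CYP2C8: 0.15 × 0.32 = 0.048
Other: 0.21 (unchanged)
CL_new/CL_old = 1.856 + 0.49 + 0.048 + 0.21 = 2.604.
Dividing the baseline by the relative clearance: 7.93 / 2.604 = 3.05 μg/mL.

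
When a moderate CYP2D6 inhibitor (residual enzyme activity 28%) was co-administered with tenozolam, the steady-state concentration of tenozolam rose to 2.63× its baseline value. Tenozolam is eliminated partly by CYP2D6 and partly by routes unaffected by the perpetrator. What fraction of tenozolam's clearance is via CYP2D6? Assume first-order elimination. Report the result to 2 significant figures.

0.86

Let x = fm,CYP2D6. Because steady-state concentration ∝ 1/CL, relative clearance fell to 1/2.63 = 0.3802.
Setting x·0.28 + (1 − x) = 0.3802 and solving: x = (0.3802 − 1)/(0.28 − 1) = 0.86.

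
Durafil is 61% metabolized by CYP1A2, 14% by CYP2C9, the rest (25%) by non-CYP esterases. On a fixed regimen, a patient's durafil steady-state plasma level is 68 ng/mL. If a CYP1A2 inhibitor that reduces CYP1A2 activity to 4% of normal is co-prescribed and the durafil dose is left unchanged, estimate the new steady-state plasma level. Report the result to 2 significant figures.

The CYP1A2 pathway (61% of clearance) drops to 0.04× activity: 0.61 × 0.04 = 0.0244.
CYP2C9 (14%) and the residual 25% are unaffected.
CL_new/CL_old = 0.0244 + 0.14 + 0.25 = 0.4144.
With dosing unchanged, steady-state plasma level scales as 1/CL: 68 / 0.4144 = 1.6 × 10² ng/mL.

1.6 × 10² ng/mL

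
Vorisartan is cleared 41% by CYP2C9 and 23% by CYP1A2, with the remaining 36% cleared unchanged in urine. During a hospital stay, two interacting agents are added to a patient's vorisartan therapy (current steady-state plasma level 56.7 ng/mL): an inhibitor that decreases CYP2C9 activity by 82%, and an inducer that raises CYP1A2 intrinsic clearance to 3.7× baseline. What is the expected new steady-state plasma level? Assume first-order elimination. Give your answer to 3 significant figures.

The CYP2C9 pathway (41% of clearance) drops to 0.18× activity: 0.41 × 0.18 = 0.0738.
The CYP1A2 pathway (23% of clearance) increases to 3.7× activity: 0.23 × 3.7 = 0.851.
Non-CYP routes (36%) are unchanged.
Relative clearance = 0.0738 + 0.851 + 0.36 = 1.2848.
New steady-state plasma level = 56.7 / 1.2848 = 44.1 ng/mL (concentration scales inversely with clearance).

44.1 ng/mL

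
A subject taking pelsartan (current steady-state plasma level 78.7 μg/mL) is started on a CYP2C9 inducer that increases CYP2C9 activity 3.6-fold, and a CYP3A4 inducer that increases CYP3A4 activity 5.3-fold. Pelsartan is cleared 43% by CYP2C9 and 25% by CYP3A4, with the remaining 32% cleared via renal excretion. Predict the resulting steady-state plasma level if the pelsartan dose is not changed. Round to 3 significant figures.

The CYP2C9 pathway (43% of clearance) rises to 3.6× activity: 0.43 × 3.6 = 1.548.
The CYP3A4 pathway (25% of clearance) increases to 5.3× activity: 0.25 × 5.3 = 1.325.
Non-CYP routes (32%) are unchanged.
New clearance relative to baseline: 1.548 + 1.325 + 0.32 = 3.193.
Dividing the baseline by the relative clearance: 78.7 / 3.193 = 24.6 μg/mL.

24.6 μg/mL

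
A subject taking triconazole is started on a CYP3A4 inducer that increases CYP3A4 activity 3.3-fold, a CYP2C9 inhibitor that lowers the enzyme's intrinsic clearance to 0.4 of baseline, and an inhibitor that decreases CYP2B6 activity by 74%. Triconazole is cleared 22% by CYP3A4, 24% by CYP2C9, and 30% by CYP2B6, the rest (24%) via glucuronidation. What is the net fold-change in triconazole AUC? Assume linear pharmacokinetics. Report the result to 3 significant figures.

0.877

The CYP3A4 pathway (22% of clearance) increases to 3.3× activity: 0.22 × 3.3 = 0.726.
The CYP2C9 pathway (24% of clearance) falls to 0.4× activity: 0.24 × 0.4 = 0.096.
The CYP2B6 pathway (30% of clearance) falls to 0.26× activity: 0.3 × 0.26 = 0.078.
The remaining 24% of clearance is unaffected.
Relative clearance = 0.726 + 0.096 + 0.078 + 0.24 = 1.14.
Because AUC varies inversely with clearance, the combined effect is 1 / 1.14 = 0.877.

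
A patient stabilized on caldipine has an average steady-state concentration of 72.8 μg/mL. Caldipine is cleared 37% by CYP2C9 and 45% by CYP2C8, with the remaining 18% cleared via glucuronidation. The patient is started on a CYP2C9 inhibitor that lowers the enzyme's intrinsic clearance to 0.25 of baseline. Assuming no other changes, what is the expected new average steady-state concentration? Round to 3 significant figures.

CYP2C9: 0.37 × 0.25 = 0.0925
CYP2C8: 0.45 (unchanged)
Other: 0.18 (unchanged)
Relative clearance = 0.0925 + 0.45 + 0.18 = 0.7225.
New average steady-state concentration = baseline ÷ relative clearance = 72.8 / 0.7225 = 101 μg/mL.

101 μg/mL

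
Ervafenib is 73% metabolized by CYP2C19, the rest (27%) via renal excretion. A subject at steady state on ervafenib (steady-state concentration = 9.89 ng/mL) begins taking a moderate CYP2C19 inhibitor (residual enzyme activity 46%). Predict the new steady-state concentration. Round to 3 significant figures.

The CYP2C19 pathway (73% of clearance) is reduced to 0.46× activity: 0.73 × 0.46 = 0.3358.
Non-CYP routes (27%) are unchanged.
Relative clearance = 0.3358 + 0.27 = 0.6058.
Steady-state concentration ∝ 1/CL, so new value = 9.89 / 0.6058 = 16.3 ng/mL.

16.3 ng/mL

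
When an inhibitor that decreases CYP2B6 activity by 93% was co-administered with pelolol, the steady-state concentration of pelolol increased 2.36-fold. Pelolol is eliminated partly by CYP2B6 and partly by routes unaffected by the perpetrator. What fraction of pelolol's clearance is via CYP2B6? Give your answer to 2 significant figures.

0.62

CL'/CL = 1 / 2.36 = 0.4237
0.07·fm + (1 − fm) = 0.4237
fm = (0.4237 − 1) / (0.07 − 1) = 0.62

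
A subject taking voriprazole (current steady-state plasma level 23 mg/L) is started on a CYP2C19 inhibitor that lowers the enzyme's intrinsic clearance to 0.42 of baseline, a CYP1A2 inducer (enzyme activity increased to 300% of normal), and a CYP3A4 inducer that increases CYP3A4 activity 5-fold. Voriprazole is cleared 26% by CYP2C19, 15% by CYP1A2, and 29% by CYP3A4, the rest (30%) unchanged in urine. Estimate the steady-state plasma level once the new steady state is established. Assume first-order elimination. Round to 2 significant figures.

10 mg/L

The CYP2C19 pathway (26% of clearance) drops to 0.42× activity: 0.26 × 0.42 = 0.1092.
The CYP1A2 pathway (15% of clearance) increases to 3× activity: 0.15 × 3 = 0.45.
The CYP3A4 pathway (29% of clearance) rises to 5× activity: 0.29 × 5 = 1.45.
The remaining 30% of clearance is unaffected.
New clearance relative to baseline: 0.1092 + 0.45 + 1.45 + 0.3 = 2.3092.
New steady-state plasma level = 23 / 2.3092 = 10 mg/L (concentration scales inversely with clearance).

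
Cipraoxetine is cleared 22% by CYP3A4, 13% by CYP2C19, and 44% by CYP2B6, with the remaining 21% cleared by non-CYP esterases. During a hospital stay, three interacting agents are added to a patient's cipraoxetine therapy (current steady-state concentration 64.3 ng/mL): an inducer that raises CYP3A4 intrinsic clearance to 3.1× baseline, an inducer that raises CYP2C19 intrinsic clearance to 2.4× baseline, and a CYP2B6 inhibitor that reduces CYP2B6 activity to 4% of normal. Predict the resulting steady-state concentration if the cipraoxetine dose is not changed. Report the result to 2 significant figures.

53 ng/mL

The CYP3A4 pathway (22% of clearance) rises to 3.1× activity: 0.22 × 3.1 = 0.682.
The CYP2C19 pathway (13% of clearance) increases to 2.4× activity: 0.13 × 2.4 = 0.312.
The CYP2B6 pathway (44% of clearance) drops to 0.04× activity: 0.44 × 0.04 = 0.0176.
The remaining 21% of clearance is unaffected.
New clearance relative to baseline: 0.682 + 0.312 + 0.0176 + 0.21 = 1.2216.
New steady-state concentration = 64.3 / 1.2216 = 53 ng/mL (concentration scales inversely with clearance).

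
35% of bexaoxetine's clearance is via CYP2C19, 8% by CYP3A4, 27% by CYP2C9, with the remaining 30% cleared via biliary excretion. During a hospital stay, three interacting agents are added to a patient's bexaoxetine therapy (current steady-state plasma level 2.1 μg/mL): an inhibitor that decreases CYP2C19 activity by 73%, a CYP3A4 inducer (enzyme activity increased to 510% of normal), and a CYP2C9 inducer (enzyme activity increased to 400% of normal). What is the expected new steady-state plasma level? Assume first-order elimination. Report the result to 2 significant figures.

1.1 μg/mL

The CYP2C19 pathway (35% of clearance) drops to 0.27× activity: 0.35 × 0.27 = 0.0945.
The CYP3A4 pathway (8% of clearance) is boosted to 5.1× activity: 0.08 × 5.1 = 0.408.
The CYP2C9 pathway (27% of clearance) rises to 4× activity: 0.27 × 4 = 1.08.
Non-CYP routes (30%) are unchanged.
New clearance relative to baseline: 0.0945 + 0.408 + 1.08 + 0.3 = 1.8825.
Steady-state plasma level ∝ 1/CL: new value = 2.1 / 1.8825 = 1.1 μg/mL.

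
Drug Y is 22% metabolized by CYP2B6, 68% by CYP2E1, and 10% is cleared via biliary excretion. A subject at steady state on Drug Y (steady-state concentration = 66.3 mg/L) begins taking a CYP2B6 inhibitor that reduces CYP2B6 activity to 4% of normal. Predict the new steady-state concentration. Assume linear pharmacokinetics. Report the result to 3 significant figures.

CYP2B6: 0.22 × 0.04 = 0.0088
CYP2E1: 0.68 (unchanged)
Other: 0.1 (unchanged)
New clearance relative to baseline: 0.0088 + 0.68 + 0.1 = 0.7888.
Steady-state concentration ∝ 1/CL, so new value = 66.3 / 0.7888 = 84.1 mg/L.

84.1 mg/L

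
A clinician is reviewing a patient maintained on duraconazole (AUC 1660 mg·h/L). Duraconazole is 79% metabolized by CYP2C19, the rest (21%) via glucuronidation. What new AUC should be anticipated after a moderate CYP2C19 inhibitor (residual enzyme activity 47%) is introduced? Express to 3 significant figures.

2.86 × 10³ mg·h/L

CYP2C19: 0.79 × 0.47 = 0.3713
Other: 0.21 (unchanged)
Relative clearance = 0.3713 + 0.21 = 0.5813.
New AUC = baseline ÷ relative clearance = 1660 / 0.5813 = 2.86 × 10³ mg·h/L.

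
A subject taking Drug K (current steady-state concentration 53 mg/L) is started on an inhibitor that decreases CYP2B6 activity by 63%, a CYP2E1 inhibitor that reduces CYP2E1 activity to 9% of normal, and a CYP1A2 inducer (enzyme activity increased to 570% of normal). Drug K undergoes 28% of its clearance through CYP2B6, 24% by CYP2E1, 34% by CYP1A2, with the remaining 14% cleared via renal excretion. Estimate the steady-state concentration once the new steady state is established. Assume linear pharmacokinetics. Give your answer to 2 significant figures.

CYP2B6: 0.28 × 0.37 = 0.1036
CYP2E1: 0.24 × 0.09 = 0.0216
CYP1A2: 0.34 × 5.7 = 1.938
Other: 0.14 (unchanged)
CL_new/CL_old = 0.1036 + 0.0216 + 1.938 + 0.14 = 2.2032.
Dividing the baseline by the relative clearance: 53 / 2.2032 = 24 mg/L.

24 mg/L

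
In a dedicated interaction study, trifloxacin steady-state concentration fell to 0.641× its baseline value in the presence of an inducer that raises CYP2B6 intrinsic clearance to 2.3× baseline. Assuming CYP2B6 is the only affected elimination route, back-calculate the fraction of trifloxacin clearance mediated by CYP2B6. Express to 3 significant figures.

Write x for the fraction cleared via CYP2B6. The observed steady-state concentration change means clearance rose to 1/0.641 = 1.56 of baseline.
Setting x·2.3 + (1 − x) = 1.56 and solving: x = (1.56 − 1)/(2.3 − 1) = 0.431.

0.431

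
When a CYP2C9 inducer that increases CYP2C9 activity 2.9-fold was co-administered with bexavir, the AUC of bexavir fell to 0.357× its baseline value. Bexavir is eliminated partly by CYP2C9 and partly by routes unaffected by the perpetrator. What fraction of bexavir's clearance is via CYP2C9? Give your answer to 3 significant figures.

CL'/CL = 1 / 0.357 = 2.801
2.9·fm + (1 − fm) = 2.801
fm = (2.801 − 1) / (2.9 − 1) = 0.948

0.948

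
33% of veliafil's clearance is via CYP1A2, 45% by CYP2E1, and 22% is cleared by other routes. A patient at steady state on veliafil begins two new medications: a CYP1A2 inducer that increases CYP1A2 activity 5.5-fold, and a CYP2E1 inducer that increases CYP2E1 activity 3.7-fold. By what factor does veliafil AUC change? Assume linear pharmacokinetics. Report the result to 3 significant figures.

0.270

The CYP1A2 pathway (33% of clearance) rises to 5.5× activity: 0.33 × 5.5 = 1.815.
The CYP2E1 pathway (45% of clearance) is boosted to 3.7× activity: 0.45 × 3.7 = 1.665.
The remaining 22% of clearance is unaffected.
Relative clearance = 1.815 + 1.665 + 0.22 = 3.7.
Because AUC varies inversely with clearance, the combined effect is 1 / 3.7 = 0.270.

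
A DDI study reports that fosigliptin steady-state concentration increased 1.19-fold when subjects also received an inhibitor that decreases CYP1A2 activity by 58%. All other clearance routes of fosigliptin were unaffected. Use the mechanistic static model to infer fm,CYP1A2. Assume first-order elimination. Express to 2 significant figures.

CL'/CL = 1 / 1.19 = 0.8403
0.42·fm + (1 − fm) = 0.8403
fm = (0.8403 − 1) / (0.42 − 1) = 0.28

0.28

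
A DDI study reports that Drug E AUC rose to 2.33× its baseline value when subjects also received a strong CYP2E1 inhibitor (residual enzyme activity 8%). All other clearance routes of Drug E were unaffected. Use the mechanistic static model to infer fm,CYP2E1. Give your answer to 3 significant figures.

0.620

CL'/CL = 1 / 2.33 = 0.4292
0.08·fm + (1 − fm) = 0.4292
fm = (0.4292 − 1) / (0.08 − 1) = 0.620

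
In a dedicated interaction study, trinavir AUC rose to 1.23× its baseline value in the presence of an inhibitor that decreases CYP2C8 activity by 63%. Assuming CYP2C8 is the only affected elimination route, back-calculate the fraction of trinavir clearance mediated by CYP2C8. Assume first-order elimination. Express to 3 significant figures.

0.297

Let fm be the CYP2C8 fraction. New clearance relative to baseline = fm × 0.37 + (1 − fm).
AUC ratio = 1 / (new CL fraction), so new CL fraction = 1 / 1.23 = 0.813.
fm × 0.37 + 1 − fm = 0.813  ⇒  fm × (0.37 − 1) = −0.187  ⇒  fm = 0.297.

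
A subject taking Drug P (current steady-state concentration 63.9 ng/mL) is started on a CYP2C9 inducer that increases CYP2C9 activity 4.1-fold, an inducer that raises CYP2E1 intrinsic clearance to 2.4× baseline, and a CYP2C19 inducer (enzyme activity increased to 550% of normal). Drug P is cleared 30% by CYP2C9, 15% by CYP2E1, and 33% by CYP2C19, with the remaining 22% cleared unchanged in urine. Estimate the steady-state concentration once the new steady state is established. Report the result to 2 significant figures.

The CYP2C9 pathway (30% of clearance) is boosted to 4.1× activity: 0.3 × 4.1 = 1.23.
The CYP2E1 pathway (15% of clearance) increases to 2.4× activity: 0.15 × 2.4 = 0.36.
The CYP2C19 pathway (33% of clearance) increases to 5.5× activity: 0.33 × 5.5 = 1.815.
The remaining 22% of clearance is unaffected.
CL_new/CL_old = 1.23 + 0.36 + 1.815 + 0.22 = 3.625.
New steady-state concentration = 63.9 / 3.625 = 18 ng/mL (concentration scales inversely with clearance).

18 ng/mL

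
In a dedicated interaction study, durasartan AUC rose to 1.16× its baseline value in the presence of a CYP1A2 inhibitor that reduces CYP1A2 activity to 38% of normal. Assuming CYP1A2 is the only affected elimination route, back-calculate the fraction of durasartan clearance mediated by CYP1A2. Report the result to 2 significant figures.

0.22

Call the CYP1A2 fraction fm. After the interaction, CL_new/CL_old = fm × 0.38 + (1 − fm).
AUC ratio = 1 / (new CL fraction), so new CL fraction = 1 / 1.16 = 0.8621.
fm × 0.38 + 1 − fm = 0.8621  ⇒  fm × (0.38 − 1) = −0.1379  ⇒  fm = 0.22.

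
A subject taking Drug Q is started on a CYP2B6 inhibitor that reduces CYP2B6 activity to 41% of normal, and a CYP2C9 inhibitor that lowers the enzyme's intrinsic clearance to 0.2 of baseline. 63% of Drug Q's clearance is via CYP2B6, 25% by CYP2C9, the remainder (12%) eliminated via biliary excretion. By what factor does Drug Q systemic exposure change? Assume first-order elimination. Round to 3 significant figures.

2.33

CYP2B6: 0.63 × 0.41 = 0.2583
CYP2C9: 0.25 × 0.2 = 0.05
Other: 0.12 (unchanged)
Relative clearance = 0.2583 + 0.05 + 0.12 = 0.4283.
Systemic exposure ∝ 1/CL: fold-change = 1 / 0.4283 = 2.33.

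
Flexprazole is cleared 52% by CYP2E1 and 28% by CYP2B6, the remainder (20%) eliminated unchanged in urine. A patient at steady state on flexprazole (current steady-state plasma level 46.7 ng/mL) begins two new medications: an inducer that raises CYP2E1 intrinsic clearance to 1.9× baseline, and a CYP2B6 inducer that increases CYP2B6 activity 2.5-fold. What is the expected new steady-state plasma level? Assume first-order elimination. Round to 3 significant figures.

24.7 ng/mL

CYP2E1: 0.52 × 1.9 = 0.988
CYP2B6: 0.28 × 2.5 = 0.7
Other: 0.2 (unchanged)
New clearance relative to baseline: 0.988 + 0.7 + 0.2 = 1.888.
New steady-state plasma level = 46.7 / 1.888 = 24.7 ng/mL (concentration scales inversely with clearance).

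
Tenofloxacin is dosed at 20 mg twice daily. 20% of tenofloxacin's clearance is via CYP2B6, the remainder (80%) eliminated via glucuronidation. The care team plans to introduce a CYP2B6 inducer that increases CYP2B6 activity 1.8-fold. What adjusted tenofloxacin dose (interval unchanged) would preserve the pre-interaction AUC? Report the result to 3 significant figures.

The CYP2B6 pathway (20% of clearance) increases to 1.8× activity: 0.2 × 1.8 = 0.36.
Non-CYP routes (80%) are unchanged.
New clearance relative to baseline: 0.36 + 0.8 = 1.16.
To maintain the same steady-state level, dose must scale with clearance: new dose = 20 × 1.16 = 23.2 mg.

23.2 mg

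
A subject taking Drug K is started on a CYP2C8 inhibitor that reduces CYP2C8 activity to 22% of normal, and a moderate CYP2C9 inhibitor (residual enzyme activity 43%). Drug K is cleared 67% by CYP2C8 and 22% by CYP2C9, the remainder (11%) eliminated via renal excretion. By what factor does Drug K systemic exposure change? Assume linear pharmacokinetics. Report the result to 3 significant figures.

2.84

The CYP2C8 pathway (67% of clearance) falls to 0.22× activity: 0.67 × 0.22 = 0.1474.
The CYP2C9 pathway (22% of clearance) falls to 0.43× activity: 0.22 × 0.43 = 0.0946.
The remaining 11% of clearance is unaffected.
Relative clearance = 0.1474 + 0.0946 + 0.11 = 0.352.
Net systemic exposure ratio = 1 / 0.352 = 2.84.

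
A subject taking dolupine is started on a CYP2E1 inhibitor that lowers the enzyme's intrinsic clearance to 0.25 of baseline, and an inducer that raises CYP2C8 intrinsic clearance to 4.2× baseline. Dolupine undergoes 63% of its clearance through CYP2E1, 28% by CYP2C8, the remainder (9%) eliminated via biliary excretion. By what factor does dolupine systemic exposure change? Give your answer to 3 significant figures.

The CYP2E1 pathway (63% of clearance) falls to 0.25× activity: 0.63 × 0.25 = 0.1575.
The CYP2C8 pathway (28% of clearance) increases to 4.2× activity: 0.28 × 4.2 = 1.176.
The remaining 9% of clearance is unaffected.
Relative clearance = 0.1575 + 1.176 + 0.09 = 1.4235.
Because systemic exposure varies inversely with clearance, the combined effect is 1 / 1.4235 = 0.702.

0.702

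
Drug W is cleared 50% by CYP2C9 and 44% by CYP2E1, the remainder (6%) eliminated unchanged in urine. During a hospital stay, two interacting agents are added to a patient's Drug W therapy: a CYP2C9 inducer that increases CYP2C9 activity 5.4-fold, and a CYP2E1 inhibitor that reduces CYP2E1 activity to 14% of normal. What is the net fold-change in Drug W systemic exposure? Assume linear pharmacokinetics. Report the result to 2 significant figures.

0.35

The CYP2C9 pathway (50% of clearance) is boosted to 5.4× activity: 0.5 × 5.4 = 2.7.
The CYP2E1 pathway (44% of clearance) falls to 0.14× activity: 0.44 × 0.14 = 0.0616.
Non-CYP routes (6%) are unchanged.
New clearance relative to baseline: 2.7 + 0.0616 + 0.06 = 2.8216.
Systemic exposure ∝ 1/CL: fold-change = 1 / 2.8216 = 0.35.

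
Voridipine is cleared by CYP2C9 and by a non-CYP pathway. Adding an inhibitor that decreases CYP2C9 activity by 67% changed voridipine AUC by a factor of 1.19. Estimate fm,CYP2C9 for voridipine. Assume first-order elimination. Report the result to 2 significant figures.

0.24

Let x = fm,CYP2C9. Because AUC ∝ 1/CL, relative clearance fell to 1/1.19 = 0.8403.
Setting x·0.33 + (1 − x) = 0.8403 and solving: x = (0.8403 − 1)/(0.33 − 1) = 0.24.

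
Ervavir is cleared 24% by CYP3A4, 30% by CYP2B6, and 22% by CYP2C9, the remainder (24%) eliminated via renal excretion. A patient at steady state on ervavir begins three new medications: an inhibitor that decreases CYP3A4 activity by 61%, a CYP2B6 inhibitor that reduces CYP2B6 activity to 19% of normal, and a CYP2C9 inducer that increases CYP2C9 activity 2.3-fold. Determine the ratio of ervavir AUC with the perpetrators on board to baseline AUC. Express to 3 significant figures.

1.12

CYP3A4: 0.24 × 0.39 = 0.0936
CYP2B6: 0.3 × 0.19 = 0.057
CYP2C9: 0.22 × 2.3 = 0.506
Other: 0.24 (unchanged)
CL_new/CL_old = 0.0936 + 0.057 + 0.506 + 0.24 = 0.8966.
AUC ∝ 1/CL: fold-change = 1 / 0.8966 = 1.12.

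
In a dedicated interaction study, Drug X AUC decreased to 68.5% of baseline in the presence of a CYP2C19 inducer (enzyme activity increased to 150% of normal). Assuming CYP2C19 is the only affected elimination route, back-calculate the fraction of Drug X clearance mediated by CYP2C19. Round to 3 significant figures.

Call the CYP2C19 fraction fm. After the interaction, CL_new/CL_old = fm × 1.5 + (1 − fm).
AUC ratio = 1 / (new CL fraction), so new CL fraction = 1 / 0.685 = 1.46.
fm × 1.5 + 1 − fm = 1.46  ⇒  fm × (1.5 − 1) = 0.4599  ⇒  fm = 0.920.

0.920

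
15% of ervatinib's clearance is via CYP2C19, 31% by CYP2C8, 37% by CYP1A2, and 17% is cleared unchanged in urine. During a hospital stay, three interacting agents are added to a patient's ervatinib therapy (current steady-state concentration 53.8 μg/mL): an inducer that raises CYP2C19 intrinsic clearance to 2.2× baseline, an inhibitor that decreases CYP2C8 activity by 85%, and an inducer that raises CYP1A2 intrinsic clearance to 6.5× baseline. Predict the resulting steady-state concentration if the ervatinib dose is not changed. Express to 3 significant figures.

18.2 μg/mL

CYP2C19: 0.15 × 2.2 = 0.33
CYP2C8: 0.31 × 0.15 = 0.0465
CYP1A2: 0.37 × 6.5 = 2.405
Other: 0.17 (unchanged)
Relative clearance = 0.33 + 0.0465 + 2.405 + 0.17 = 2.9515.
New steady-state concentration = 53.8 / 2.9515 = 18.2 μg/mL (concentration scales inversely with clearance).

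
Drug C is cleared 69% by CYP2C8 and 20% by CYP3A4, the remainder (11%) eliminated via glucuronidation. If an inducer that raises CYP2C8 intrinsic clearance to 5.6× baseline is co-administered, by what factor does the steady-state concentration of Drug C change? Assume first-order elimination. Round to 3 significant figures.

CYP2C8: 0.69 × 5.6 = 3.864
CYP3A4: 0.2 (unchanged)
Other: 0.11 (unchanged)
Relative clearance = 3.864 + 0.2 + 0.11 = 4.174.
Steady-state concentration ratio = CL_old/CL_new = 1 / 4.174 = 0.240.

0.240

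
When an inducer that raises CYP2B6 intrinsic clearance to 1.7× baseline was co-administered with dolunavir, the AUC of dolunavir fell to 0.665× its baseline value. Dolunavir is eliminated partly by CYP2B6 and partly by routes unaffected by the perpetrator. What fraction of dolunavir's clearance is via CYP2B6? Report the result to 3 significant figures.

CL'/CL = 1 / 0.665 = 1.504
1.7·fm + (1 − fm) = 1.504
fm = (1.504 − 1) / (1.7 − 1) = 0.720

0.720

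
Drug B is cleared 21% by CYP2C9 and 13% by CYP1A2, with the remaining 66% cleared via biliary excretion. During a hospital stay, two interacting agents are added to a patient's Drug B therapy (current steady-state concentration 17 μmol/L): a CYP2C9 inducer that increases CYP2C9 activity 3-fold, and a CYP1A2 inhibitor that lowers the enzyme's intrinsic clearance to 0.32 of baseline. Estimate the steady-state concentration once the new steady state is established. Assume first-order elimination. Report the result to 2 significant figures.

13 μmol/L

The CYP2C9 pathway (21% of clearance) rises to 3× activity: 0.21 × 3 = 0.63.
The CYP1A2 pathway (13% of clearance) is reduced to 0.32× activity: 0.13 × 0.32 = 0.0416.
Non-CYP routes (66%) are unchanged.
New clearance relative to baseline: 0.63 + 0.0416 + 0.66 = 1.3316.
New steady-state concentration = 17 / 1.3316 = 13 μmol/L (concentration scales inversely with clearance).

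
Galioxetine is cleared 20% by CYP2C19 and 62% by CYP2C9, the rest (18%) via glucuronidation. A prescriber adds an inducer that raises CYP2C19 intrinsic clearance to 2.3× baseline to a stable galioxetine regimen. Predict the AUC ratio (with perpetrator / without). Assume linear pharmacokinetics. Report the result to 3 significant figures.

The CYP2C19 pathway (20% of clearance) increases to 2.3× activity: 0.2 × 2.3 = 0.46.
CYP2C9 (62%) and the residual 18% are unaffected.
Relative clearance = 0.46 + 0.62 + 0.18 = 1.26.
AUC is inversely proportional to clearance, so the fold-change is 1 / 1.26 = 0.794.

0.794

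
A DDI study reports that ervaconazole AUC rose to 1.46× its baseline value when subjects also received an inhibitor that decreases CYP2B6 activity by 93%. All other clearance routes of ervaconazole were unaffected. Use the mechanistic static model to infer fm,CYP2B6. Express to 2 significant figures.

Write x for the fraction cleared via CYP2B6. The observed AUC change means clearance fell to 1/1.46 = 0.6849 of baseline.
Only the CYP2B6 route changed, so 0.6849 = x·0.07 + (1 − x), giving x = 0.34.

0.34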